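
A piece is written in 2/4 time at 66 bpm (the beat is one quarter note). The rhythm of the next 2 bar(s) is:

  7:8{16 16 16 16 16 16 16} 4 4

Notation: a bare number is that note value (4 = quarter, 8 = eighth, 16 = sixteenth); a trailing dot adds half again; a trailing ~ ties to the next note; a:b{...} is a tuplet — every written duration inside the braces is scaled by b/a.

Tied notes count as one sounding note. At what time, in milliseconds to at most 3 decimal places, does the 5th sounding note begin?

1. 0.0ms @ 0 + 259.74ms (2/7)
2. 259.74ms @ 2/7 + 259.74ms (2/7)
3. 519.481ms @ 4/7 + 259.74ms (2/7)
4. 779.221ms @ 6/7 + 259.74ms (2/7)
5. 1038.961ms @ 8/7 + 259.74ms (2/7)
6. 1298.701ms @ 10/7 + 259.74ms (2/7)
7. 1558.442ms @ 12/7 + 259.74ms (2/7)
8. 1818.182ms @ 2 + 909.091ms (1)
9. 2727.273ms @ 3 + 909.091ms (1)

note 5 onset = 8/7b = 1038.961ms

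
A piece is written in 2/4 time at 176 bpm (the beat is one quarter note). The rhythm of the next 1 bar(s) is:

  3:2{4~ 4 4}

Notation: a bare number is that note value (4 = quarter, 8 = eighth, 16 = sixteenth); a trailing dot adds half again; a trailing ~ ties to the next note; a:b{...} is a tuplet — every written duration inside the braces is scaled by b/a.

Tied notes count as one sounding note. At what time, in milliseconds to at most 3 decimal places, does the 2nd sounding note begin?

note 2 onset = 4/3b = 454.545ms

1. 0.0ms @ 0 + 454.545ms (4/3)
2. 454.545ms @ 4/3 + 227.273ms (2/3)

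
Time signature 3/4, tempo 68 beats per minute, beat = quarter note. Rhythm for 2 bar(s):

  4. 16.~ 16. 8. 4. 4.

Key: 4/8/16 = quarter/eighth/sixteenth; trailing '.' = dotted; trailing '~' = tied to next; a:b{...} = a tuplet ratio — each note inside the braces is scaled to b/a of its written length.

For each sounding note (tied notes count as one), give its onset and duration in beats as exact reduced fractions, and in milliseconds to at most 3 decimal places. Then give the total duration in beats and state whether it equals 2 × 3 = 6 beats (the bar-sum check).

1) 0.0ms=0b +1323.529ms=3/2b
2) 1323.529ms=3/2b +661.765ms=3/4b
3) 1985.294ms=9/4b +661.765ms=3/4b
4) 2647.059ms=3b +1323.529ms=3/2b
5) 3970.588ms=9/2b +1323.529ms=3/2b
Σ=6b of 6 (68bpm 3/4) — PASS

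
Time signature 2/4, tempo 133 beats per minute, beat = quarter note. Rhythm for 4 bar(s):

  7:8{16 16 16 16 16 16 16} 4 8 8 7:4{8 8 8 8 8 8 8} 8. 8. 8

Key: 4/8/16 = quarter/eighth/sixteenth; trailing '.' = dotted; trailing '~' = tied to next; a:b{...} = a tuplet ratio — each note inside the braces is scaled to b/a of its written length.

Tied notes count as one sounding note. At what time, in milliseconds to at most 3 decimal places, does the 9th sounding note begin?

1. 0.0ms @ 0 + 128.894ms (2/7)
2. 128.894ms @ 2/7 + 128.894ms (2/7)
3. 257.787ms @ 4/7 + 128.894ms (2/7)
4. 386.681ms @ 6/7 + 128.894ms (2/7)
5. 515.575ms @ 8/7 + 128.894ms (2/7)
6. 644.468ms @ 10/7 + 128.894ms (2/7)
7. 773.362ms @ 12/7 + 128.894ms (2/7)
8. 902.256ms @ 2 + 451.128ms (1)
9. 1353.383ms @ 3 + 225.564ms (1/2)
10. 1578.947ms @ 7/2 + 225.564ms (1/2)
11. 1804.511ms @ 4 + 128.894ms (2/7)
12. 1933.405ms @ 30/7 + 128.894ms (2/7)
13. 2062.299ms @ 32/7 + 128.894ms (2/7)
14. 2191.192ms @ 34/7 + 128.894ms (2/7)
15. 2320.086ms @ 36/7 + 128.894ms (2/7)
16. 2448.98ms @ 38/7 + 128.894ms (2/7)
17. 2577.873ms @ 40/7 + 128.894ms (2/7)
18. 2706.767ms @ 6 + 338.346ms (3/4)
19. 3045.113ms @ 27/4 + 338.346ms (3/4)
20. 3383.459ms @ 15/2 + 225.564ms (1/2)

note 9 onset = 3b = 1353.383ms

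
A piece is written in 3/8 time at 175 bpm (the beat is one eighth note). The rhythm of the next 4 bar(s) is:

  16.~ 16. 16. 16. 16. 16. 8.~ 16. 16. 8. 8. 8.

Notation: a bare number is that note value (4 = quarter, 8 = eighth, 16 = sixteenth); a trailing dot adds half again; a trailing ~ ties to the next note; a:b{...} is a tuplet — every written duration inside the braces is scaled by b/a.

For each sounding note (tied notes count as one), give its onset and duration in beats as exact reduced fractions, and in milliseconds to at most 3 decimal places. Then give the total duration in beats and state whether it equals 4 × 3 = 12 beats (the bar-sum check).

1) 0.0ms=0b +514.286ms=3/2b
2) 514.286ms=3/2b +257.143ms=3/4b
3) 771.429ms=9/4b +257.143ms=3/4b
4) 1028.571ms=3b +257.143ms=3/4b
5) 1285.714ms=15/4b +257.143ms=3/4b
6) 1542.857ms=9/2b +771.429ms=9/4b
7) 2314.286ms=27/4b +257.143ms=3/4b
8) 2571.429ms=15/2b +514.286ms=3/2b
9) 3085.714ms=9b +514.286ms=3/2b
10) 3600.0ms=21/2b +514.286ms=3/2b
Σ=12b of 12 (175bpm 3/8) — PASS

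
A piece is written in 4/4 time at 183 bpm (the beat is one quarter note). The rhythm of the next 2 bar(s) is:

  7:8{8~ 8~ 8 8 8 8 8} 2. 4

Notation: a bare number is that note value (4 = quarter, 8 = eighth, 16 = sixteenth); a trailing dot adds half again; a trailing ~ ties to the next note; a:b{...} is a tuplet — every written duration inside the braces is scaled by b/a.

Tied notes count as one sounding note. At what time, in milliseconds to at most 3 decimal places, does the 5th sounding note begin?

note 5 onset = 24/7b = 1124.122ms

1. 0.0ms @ 0 + 562.061ms (12/7)
2. 562.061ms @ 12/7 + 187.354ms (4/7)
3. 749.415ms @ 16/7 + 187.354ms (4/7)
4. 936.768ms @ 20/7 + 187.354ms (4/7)
5. 1124.122ms @ 24/7 + 187.354ms (4/7)
6. 1311.475ms @ 4 + 983.607ms (3)
7. 2295.082ms @ 7 + 327.869ms (1)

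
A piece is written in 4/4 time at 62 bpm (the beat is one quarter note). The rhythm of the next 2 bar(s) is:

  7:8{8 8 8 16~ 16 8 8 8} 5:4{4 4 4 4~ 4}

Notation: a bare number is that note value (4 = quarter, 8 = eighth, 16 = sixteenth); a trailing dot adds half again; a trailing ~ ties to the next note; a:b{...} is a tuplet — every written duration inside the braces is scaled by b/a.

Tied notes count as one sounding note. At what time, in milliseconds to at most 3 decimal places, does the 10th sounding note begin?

1. 0.0ms @ 0 + 552.995ms (4/7)
2. 552.995ms @ 4/7 + 552.995ms (4/7)
3. 1105.991ms @ 8/7 + 552.995ms (4/7)
4. 1658.986ms @ 12/7 + 552.995ms (4/7)
5. 2211.982ms @ 16/7 + 552.995ms (4/7)
6. 2764.977ms @ 20/7 + 552.995ms (4/7)
7. 3317.972ms @ 24/7 + 552.995ms (4/7)
8. 3870.968ms @ 4 + 774.194ms (4/5)
9. 4645.161ms @ 24/5 + 774.194ms (4/5)
10. 5419.355ms @ 28/5 + 774.194ms (4/5)
11. 6193.548ms @ 32/5 + 1548.387ms (8/5)

note 10 onset = 28/5b = 5419.355ms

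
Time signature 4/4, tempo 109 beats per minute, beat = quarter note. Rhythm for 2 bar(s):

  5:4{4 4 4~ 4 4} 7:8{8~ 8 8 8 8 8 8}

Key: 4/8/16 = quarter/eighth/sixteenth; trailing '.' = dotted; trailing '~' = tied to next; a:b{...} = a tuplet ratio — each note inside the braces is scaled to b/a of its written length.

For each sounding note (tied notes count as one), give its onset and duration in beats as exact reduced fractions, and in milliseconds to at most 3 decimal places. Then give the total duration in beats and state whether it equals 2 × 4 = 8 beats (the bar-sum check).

1) 0.0ms=0b +440.367ms=4/5b
2) 440.367ms=4/5b +440.367ms=4/5b
3) 880.734ms=8/5b +880.734ms=8/5b
4) 1761.468ms=16/5b +440.367ms=4/5b
5) 2201.835ms=4b +629.096ms=8/7b
6) 2830.931ms=36/7b +314.548ms=4/7b
7) 3145.478ms=40/7b +314.548ms=4/7b
8) 3460.026ms=44/7b +314.548ms=4/7b
9) 3774.574ms=48/7b +314.548ms=4/7b
10) 4089.122ms=52/7b +314.548ms=4/7b
Σ=8b of 8 (109bpm 4/4) — PASS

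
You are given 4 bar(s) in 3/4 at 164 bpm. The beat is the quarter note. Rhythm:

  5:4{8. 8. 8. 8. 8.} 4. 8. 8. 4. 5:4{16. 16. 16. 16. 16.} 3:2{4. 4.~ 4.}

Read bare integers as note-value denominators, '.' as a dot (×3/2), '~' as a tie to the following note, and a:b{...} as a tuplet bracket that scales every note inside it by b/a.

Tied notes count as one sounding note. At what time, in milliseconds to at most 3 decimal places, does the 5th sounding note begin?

1. 0.0ms @ 0 + 219.512ms (3/5)
2. 219.512ms @ 3/5 + 219.512ms (3/5)
3. 439.024ms @ 6/5 + 219.512ms (3/5)
4. 658.537ms @ 9/5 + 219.512ms (3/5)
5. 878.049ms @ 12/5 + 219.512ms (3/5)
6. 1097.561ms @ 3 + 548.78ms (3/2)
7. 1646.341ms @ 9/2 + 274.39ms (3/4)
8. 1920.732ms @ 21/4 + 274.39ms (3/4)
9. 2195.122ms @ 6 + 548.78ms (3/2)
10. 2743.902ms @ 15/2 + 109.756ms (3/10)
11. 2853.659ms @ 39/5 + 109.756ms (3/10)
12. 2963.415ms @ 81/10 + 109.756ms (3/10)
13. 3073.171ms @ 42/5 + 109.756ms (3/10)
14. 3182.927ms @ 87/10 + 109.756ms (3/10)
15. 3292.683ms @ 9 + 365.854ms (1)
16. 3658.537ms @ 10 + 731.707ms (2)

note 5 onset = 12/5b = 878.049ms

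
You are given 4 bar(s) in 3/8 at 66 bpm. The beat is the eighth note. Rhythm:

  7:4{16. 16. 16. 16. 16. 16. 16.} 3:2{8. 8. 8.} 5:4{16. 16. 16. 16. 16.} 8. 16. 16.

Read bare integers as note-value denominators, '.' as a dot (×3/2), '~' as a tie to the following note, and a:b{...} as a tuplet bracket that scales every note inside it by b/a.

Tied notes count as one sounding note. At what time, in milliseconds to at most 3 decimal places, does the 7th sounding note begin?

note 7 onset = 18/7b = 2337.662ms

1. 0.0ms @ 0 + 389.61ms (3/7)
2. 389.61ms @ 3/7 + 389.61ms (3/7)
3. 779.221ms @ 6/7 + 389.61ms (3/7)
4. 1168.831ms @ 9/7 + 389.61ms (3/7)
5. 1558.442ms @ 12/7 + 389.61ms (3/7)
6. 1948.052ms @ 15/7 + 389.61ms (3/7)
7. 2337.662ms @ 18/7 + 389.61ms (3/7)
8. 2727.273ms @ 3 + 909.091ms (1)
9. 3636.364ms @ 4 + 909.091ms (1)
10. 4545.455ms @ 5 + 909.091ms (1)
11. 5454.545ms @ 6 + 545.455ms (3/5)
12. 6000.0ms @ 33/5 + 545.455ms (3/5)
13. 6545.455ms @ 36/5 + 545.455ms (3/5)
14. 7090.909ms @ 39/5 + 545.455ms (3/5)
15. 7636.364ms @ 42/5 + 545.455ms (3/5)
16. 8181.818ms @ 9 + 1363.636ms (3/2)
17. 9545.455ms @ 21/2 + 681.818ms (3/4)
18. 10227.273ms @ 45/4 + 681.818ms (3/4)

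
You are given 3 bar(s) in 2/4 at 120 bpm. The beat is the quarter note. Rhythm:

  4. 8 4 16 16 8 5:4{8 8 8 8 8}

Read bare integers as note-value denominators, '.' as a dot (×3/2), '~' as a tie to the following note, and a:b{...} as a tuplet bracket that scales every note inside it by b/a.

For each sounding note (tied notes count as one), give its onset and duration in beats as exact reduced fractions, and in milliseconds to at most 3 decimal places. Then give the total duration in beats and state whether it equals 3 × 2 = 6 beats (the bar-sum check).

1) 0.0ms=0b +750.0ms=3/2b
2) 750.0ms=3/2b +250.0ms=1/2b
3) 1000.0ms=2b +500.0ms=1b
4) 1500.0ms=3b +125.0ms=1/4b
5) 1625.0ms=13/4b +125.0ms=1/4b
6) 1750.0ms=7/2b +250.0ms=1/2b
7) 2000.0ms=4b +200.0ms=2/5b
8) 2200.0ms=22/5b +200.0ms=2/5b
9) 2400.0ms=24/5b +200.0ms=2/5b
10) 2600.0ms=26/5b +200.0ms=2/5b
11) 2800.0ms=28/5b +200.0ms=2/5b
Σ=6b of 6 (120bpm 2/4) — PASS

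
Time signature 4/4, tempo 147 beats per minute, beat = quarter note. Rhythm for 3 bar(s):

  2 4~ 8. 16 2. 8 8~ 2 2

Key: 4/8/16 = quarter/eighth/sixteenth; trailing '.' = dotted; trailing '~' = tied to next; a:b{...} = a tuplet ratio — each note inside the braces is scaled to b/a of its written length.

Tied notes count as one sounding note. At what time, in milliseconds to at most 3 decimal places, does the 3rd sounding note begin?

note 3 onset = 15/4b = 1530.612ms

1. 0.0ms @ 0 + 816.327ms (2)
2. 816.327ms @ 2 + 714.286ms (7/4)
3. 1530.612ms @ 15/4 + 102.041ms (1/4)
4. 1632.653ms @ 4 + 1224.49ms (3)
5. 2857.143ms @ 7 + 204.082ms (1/2)
6. 3061.224ms @ 15/2 + 1020.408ms (5/2)
7. 4081.633ms @ 10 + 816.327ms (2)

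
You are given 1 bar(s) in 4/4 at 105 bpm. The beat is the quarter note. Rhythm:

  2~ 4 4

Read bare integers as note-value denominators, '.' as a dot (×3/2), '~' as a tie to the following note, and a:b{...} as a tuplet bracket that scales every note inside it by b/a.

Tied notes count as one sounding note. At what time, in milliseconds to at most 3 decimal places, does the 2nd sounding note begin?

note 2 onset = 3b = 1714.286ms

1. 0.0ms @ 0 + 1714.286ms (3)
2. 1714.286ms @ 3 + 571.429ms (1)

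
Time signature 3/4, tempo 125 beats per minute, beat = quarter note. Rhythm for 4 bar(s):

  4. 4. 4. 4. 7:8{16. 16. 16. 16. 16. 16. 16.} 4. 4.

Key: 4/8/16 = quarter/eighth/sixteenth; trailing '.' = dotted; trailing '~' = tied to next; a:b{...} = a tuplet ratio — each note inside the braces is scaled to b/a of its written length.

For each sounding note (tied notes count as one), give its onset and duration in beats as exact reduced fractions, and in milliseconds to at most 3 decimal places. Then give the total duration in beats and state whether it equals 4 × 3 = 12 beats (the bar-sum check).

1) 0.0ms=0b +720.0ms=3/2b
2) 720.0ms=3/2b +720.0ms=3/2b
3) 1440.0ms=3b +720.0ms=3/2b
4) 2160.0ms=9/2b +720.0ms=3/2b
5) 2880.0ms=6b +205.714ms=3/7b
6) 3085.714ms=45/7b +205.714ms=3/7b
7) 3291.429ms=48/7b +205.714ms=3/7b
8) 3497.143ms=51/7b +205.714ms=3/7b
9) 3702.857ms=54/7b +205.714ms=3/7b
10) 3908.571ms=57/7b +205.714ms=3/7b
11) 4114.286ms=60/7b +205.714ms=3/7b
12) 4320.0ms=9b +720.0ms=3/2b
13) 5040.0ms=21/2b +720.0ms=3/2b
Σ=12b of 12 (125bpm 3/4) — PASS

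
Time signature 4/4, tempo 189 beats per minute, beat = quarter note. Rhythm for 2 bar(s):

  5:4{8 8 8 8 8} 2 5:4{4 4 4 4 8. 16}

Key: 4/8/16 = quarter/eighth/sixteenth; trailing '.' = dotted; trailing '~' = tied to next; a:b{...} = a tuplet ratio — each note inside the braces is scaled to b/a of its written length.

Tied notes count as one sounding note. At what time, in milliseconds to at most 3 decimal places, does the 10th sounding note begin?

1. 0.0ms @ 0 + 126.984ms (2/5)
2. 126.984ms @ 2/5 + 126.984ms (2/5)
3. 253.968ms @ 4/5 + 126.984ms (2/5)
4. 380.952ms @ 6/5 + 126.984ms (2/5)
5. 507.937ms @ 8/5 + 126.984ms (2/5)
6. 634.921ms @ 2 + 634.921ms (2)
7. 1269.841ms @ 4 + 253.968ms (4/5)
8. 1523.81ms @ 24/5 + 253.968ms (4/5)
9. 1777.778ms @ 28/5 + 253.968ms (4/5)
10. 2031.746ms @ 32/5 + 253.968ms (4/5)
11. 2285.714ms @ 36/5 + 190.476ms (3/5)
12. 2476.19ms @ 39/5 + 63.492ms (1/5)

note 10 onset = 32/5b = 2031.746ms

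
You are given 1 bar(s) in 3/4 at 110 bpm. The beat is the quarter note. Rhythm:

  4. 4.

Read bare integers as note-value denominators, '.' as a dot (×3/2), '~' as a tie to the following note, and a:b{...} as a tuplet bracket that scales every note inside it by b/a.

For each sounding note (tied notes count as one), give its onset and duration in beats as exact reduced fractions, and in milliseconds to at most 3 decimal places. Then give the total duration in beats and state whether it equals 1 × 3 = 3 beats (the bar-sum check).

1) 0.0ms=0b +818.182ms=3/2b
2) 818.182ms=3/2b +818.182ms=3/2b
Σ=3b of 3 (110bpm 3/4) — PASS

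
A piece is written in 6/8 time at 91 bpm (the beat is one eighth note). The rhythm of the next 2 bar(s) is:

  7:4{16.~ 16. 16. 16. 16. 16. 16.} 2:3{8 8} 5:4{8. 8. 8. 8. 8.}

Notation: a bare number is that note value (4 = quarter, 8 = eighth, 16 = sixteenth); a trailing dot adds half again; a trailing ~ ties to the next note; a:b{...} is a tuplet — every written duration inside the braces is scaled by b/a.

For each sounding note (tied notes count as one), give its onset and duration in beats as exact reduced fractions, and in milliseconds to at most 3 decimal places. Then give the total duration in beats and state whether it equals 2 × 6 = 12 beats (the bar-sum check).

1) 0.0ms=0b +565.149ms=6/7b
2) 565.149ms=6/7b +282.575ms=3/7b
3) 847.724ms=9/7b +282.575ms=3/7b
4) 1130.298ms=12/7b +282.575ms=3/7b
5) 1412.873ms=15/7b +282.575ms=3/7b
6) 1695.447ms=18/7b +282.575ms=3/7b
7) 1978.022ms=3b +989.011ms=3/2b
8) 2967.033ms=9/2b +989.011ms=3/2b
9) 3956.044ms=6b +791.209ms=6/5b
10) 4747.253ms=36/5b +791.209ms=6/5b
11) 5538.462ms=42/5b +791.209ms=6/5b
12) 6329.67ms=48/5b +791.209ms=6/5b
13) 7120.879ms=54/5b +791.209ms=6/5b
Σ=12b of 12 (91bpm 6/8) — PASS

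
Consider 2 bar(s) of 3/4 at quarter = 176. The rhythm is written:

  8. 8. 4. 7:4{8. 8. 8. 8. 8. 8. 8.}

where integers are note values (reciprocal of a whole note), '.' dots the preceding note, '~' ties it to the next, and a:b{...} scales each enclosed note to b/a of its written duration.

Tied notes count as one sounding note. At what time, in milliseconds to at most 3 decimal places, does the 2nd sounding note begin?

note 2 onset = 3/4b = 255.682ms

1. 0.0ms @ 0 + 255.682ms (3/4)
2. 255.682ms @ 3/4 + 255.682ms (3/4)
3. 511.364ms @ 3/2 + 511.364ms (3/2)
4. 1022.727ms @ 3 + 146.104ms (3/7)
5. 1168.831ms @ 24/7 + 146.104ms (3/7)
6. 1314.935ms @ 27/7 + 146.104ms (3/7)
7. 1461.039ms @ 30/7 + 146.104ms (3/7)
8. 1607.143ms @ 33/7 + 146.104ms (3/7)
9. 1753.247ms @ 36/7 + 146.104ms (3/7)
10. 1899.351ms @ 39/7 + 146.104ms (3/7)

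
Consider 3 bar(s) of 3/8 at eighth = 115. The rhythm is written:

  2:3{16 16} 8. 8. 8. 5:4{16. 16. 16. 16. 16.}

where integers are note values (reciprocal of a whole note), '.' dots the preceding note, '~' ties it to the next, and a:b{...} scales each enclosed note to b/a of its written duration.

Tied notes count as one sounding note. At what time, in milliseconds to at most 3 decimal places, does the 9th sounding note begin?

note 9 onset = 39/5b = 4069.565ms

1. 0.0ms @ 0 + 391.304ms (3/4)
2. 391.304ms @ 3/4 + 391.304ms (3/4)
3. 782.609ms @ 3/2 + 782.609ms (3/2)
4. 1565.217ms @ 3 + 782.609ms (3/2)
5. 2347.826ms @ 9/2 + 782.609ms (3/2)
6. 3130.435ms @ 6 + 313.043ms (3/5)
7. 3443.478ms @ 33/5 + 313.043ms (3/5)
8. 3756.522ms @ 36/5 + 313.043ms (3/5)
9. 4069.565ms @ 39/5 + 313.043ms (3/5)
10. 4382.609ms @ 42/5 + 313.043ms (3/5)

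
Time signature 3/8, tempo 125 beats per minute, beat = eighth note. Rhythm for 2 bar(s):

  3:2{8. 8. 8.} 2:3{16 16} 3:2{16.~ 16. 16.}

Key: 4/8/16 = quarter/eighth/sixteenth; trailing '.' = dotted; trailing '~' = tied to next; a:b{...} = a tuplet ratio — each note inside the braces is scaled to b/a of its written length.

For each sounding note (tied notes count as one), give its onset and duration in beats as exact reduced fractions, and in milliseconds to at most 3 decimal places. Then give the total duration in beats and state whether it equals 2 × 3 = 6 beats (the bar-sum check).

1) 0.0ms=0b +480.0ms=1b
2) 480.0ms=1b +480.0ms=1b
3) 960.0ms=2b +480.0ms=1b
4) 1440.0ms=3b +360.0ms=3/4b
5) 1800.0ms=15/4b +360.0ms=3/4b
6) 2160.0ms=9/2b +480.0ms=1b
7) 2640.0ms=11/2b +240.0ms=1/2b
Σ=6b of 6 (125bpm 3/8) — PASS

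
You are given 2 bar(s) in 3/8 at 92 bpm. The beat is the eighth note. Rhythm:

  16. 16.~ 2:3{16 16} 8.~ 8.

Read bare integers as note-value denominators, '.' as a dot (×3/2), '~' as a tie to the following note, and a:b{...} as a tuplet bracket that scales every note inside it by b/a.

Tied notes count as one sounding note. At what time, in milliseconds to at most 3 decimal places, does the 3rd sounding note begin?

1. 0.0ms @ 0 + 489.13ms (3/4)
2. 489.13ms @ 3/4 + 978.261ms (3/2)
3. 1467.391ms @ 9/4 + 489.13ms (3/4)
4. 1956.522ms @ 3 + 1956.522ms (3)

note 3 onset = 9/4b = 1467.391ms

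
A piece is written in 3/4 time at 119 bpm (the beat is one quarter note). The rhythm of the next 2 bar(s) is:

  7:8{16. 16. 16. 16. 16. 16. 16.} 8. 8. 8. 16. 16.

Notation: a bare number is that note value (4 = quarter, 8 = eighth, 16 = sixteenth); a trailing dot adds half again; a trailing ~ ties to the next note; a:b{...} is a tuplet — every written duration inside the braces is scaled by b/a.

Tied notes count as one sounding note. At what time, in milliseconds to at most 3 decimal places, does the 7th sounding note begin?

1. 0.0ms @ 0 + 216.086ms (3/7)
2. 216.086ms @ 3/7 + 216.086ms (3/7)
3. 432.173ms @ 6/7 + 216.086ms (3/7)
4. 648.259ms @ 9/7 + 216.086ms (3/7)
5. 864.346ms @ 12/7 + 216.086ms (3/7)
6. 1080.432ms @ 15/7 + 216.086ms (3/7)
7. 1296.519ms @ 18/7 + 216.086ms (3/7)
8. 1512.605ms @ 3 + 378.151ms (3/4)
9. 1890.756ms @ 15/4 + 378.151ms (3/4)
10. 2268.908ms @ 9/2 + 378.151ms (3/4)
11. 2647.059ms @ 21/4 + 189.076ms (3/8)
12. 2836.134ms @ 45/8 + 189.076ms (3/8)

note 7 onset = 18/7b = 1296.519ms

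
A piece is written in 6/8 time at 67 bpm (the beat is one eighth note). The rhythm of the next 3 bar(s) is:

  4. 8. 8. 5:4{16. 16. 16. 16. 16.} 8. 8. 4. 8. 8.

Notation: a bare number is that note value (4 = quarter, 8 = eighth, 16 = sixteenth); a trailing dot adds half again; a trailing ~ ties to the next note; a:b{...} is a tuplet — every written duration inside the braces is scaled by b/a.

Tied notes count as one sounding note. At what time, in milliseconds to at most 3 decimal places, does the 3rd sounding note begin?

1. 0.0ms @ 0 + 2686.567ms (3)
2. 2686.567ms @ 3 + 1343.284ms (3/2)
3. 4029.851ms @ 9/2 + 1343.284ms (3/2)
4. 5373.134ms @ 6 + 537.313ms (3/5)
5. 5910.448ms @ 33/5 + 537.313ms (3/5)
6. 6447.761ms @ 36/5 + 537.313ms (3/5)
7. 6985.075ms @ 39/5 + 537.313ms (3/5)
8. 7522.388ms @ 42/5 + 537.313ms (3/5)
9. 8059.701ms @ 9 + 1343.284ms (3/2)
10. 9402.985ms @ 21/2 + 1343.284ms (3/2)
11. 10746.269ms @ 12 + 2686.567ms (3)
12. 13432.836ms @ 15 + 1343.284ms (3/2)
13. 14776.119ms @ 33/2 + 1343.284ms (3/2)

note 3 onset = 9/2b = 4029.851ms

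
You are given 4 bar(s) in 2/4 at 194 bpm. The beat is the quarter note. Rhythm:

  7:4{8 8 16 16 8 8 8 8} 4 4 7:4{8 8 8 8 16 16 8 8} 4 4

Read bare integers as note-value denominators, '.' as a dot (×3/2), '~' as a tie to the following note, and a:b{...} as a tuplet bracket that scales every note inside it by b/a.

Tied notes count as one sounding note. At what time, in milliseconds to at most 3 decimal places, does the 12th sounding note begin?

note 12 onset = 30/7b = 1325.479ms

1. 0.0ms @ 0 + 88.365ms (2/7)
2. 88.365ms @ 2/7 + 88.365ms (2/7)
3. 176.73ms @ 4/7 + 44.183ms (1/7)
4. 220.913ms @ 5/7 + 44.183ms (1/7)
5. 265.096ms @ 6/7 + 88.365ms (2/7)
6. 353.461ms @ 8/7 + 88.365ms (2/7)
7. 441.826ms @ 10/7 + 88.365ms (2/7)
8. 530.191ms @ 12/7 + 88.365ms (2/7)
9. 618.557ms @ 2 + 309.278ms (1)
10. 927.835ms @ 3 + 309.278ms (1)
11. 1237.113ms @ 4 + 88.365ms (2/7)
12. 1325.479ms @ 30/7 + 88.365ms (2/7)
13. 1413.844ms @ 32/7 + 88.365ms (2/7)
14. 1502.209ms @ 34/7 + 88.365ms (2/7)
15. 1590.574ms @ 36/7 + 44.183ms (1/7)
16. 1634.757ms @ 37/7 + 44.183ms (1/7)
17. 1678.94ms @ 38/7 + 88.365ms (2/7)
18. 1767.305ms @ 40/7 + 88.365ms (2/7)
19. 1855.67ms @ 6 + 309.278ms (1)
20. 2164.948ms @ 7 + 309.278ms (1)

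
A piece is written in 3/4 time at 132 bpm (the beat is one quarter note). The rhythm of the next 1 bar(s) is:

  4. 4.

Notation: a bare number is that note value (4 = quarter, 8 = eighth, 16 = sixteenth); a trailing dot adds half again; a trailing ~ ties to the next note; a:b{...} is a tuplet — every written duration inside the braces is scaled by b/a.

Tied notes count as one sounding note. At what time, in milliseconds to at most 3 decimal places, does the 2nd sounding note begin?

1. 0.0ms @ 0 + 681.818ms (3/2)
2. 681.818ms @ 3/2 + 681.818ms (3/2)

note 2 onset = 3/2b = 681.818ms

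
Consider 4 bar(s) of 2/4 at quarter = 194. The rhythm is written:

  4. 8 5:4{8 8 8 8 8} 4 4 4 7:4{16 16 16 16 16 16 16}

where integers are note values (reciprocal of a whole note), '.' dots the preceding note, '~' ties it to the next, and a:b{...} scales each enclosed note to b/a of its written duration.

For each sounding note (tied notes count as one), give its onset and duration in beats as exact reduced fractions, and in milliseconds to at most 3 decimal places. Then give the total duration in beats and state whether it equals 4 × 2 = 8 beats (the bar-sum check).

1) 0.0ms=0b +463.918ms=3/2b
2) 463.918ms=3/2b +154.639ms=1/2b
3) 618.557ms=2b +123.711ms=2/5b
4) 742.268ms=12/5b +123.711ms=2/5b
5) 865.979ms=14/5b +123.711ms=2/5b
6) 989.691ms=16/5b +123.711ms=2/5b
7) 1113.402ms=18/5b +123.711ms=2/5b
8) 1237.113ms=4b +309.278ms=1b
9) 1546.392ms=5b +309.278ms=1b
10) 1855.67ms=6b +309.278ms=1b
11) 2164.948ms=7b +44.183ms=1/7b
12) 2209.131ms=50/7b +44.183ms=1/7b
13) 2253.314ms=51/7b +44.183ms=1/7b
14) 2297.496ms=52/7b +44.183ms=1/7b
15) 2341.679ms=53/7b +44.183ms=1/7b
16) 2385.862ms=54/7b +44.183ms=1/7b
17) 2430.044ms=55/7b +44.183ms=1/7b
Σ=8b of 8 (194bpm 2/4) — PASS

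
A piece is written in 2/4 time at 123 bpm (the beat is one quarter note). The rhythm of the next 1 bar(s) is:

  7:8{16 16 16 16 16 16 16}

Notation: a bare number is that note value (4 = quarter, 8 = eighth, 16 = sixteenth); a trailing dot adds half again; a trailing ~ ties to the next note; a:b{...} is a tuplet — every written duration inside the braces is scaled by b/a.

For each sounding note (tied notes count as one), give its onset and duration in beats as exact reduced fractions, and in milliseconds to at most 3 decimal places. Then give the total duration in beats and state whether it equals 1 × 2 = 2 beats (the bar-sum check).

1) 0.0ms=0b +139.373ms=2/7b
2) 139.373ms=2/7b +139.373ms=2/7b
3) 278.746ms=4/7b +139.373ms=2/7b
4) 418.118ms=6/7b +139.373ms=2/7b
5) 557.491ms=8/7b +139.373ms=2/7b
6) 696.864ms=10/7b +139.373ms=2/7b
7) 836.237ms=12/7b +139.373ms=2/7b
Σ=2b of 2 (123bpm 2/4) — PASS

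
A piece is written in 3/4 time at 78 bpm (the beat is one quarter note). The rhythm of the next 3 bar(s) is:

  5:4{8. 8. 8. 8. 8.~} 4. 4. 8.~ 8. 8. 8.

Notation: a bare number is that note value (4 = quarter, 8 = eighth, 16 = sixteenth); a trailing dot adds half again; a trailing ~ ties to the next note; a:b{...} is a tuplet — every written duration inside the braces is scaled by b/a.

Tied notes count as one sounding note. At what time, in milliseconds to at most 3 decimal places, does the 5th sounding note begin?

1. 0.0ms @ 0 + 461.538ms (3/5)
2. 461.538ms @ 3/5 + 461.538ms (3/5)
3. 923.077ms @ 6/5 + 461.538ms (3/5)
4. 1384.615ms @ 9/5 + 461.538ms (3/5)
5. 1846.154ms @ 12/5 + 1615.385ms (21/10)
6. 3461.538ms @ 9/2 + 1153.846ms (3/2)
7. 4615.385ms @ 6 + 1153.846ms (3/2)
8. 5769.231ms @ 15/2 + 576.923ms (3/4)
9. 6346.154ms @ 33/4 + 576.923ms (3/4)

note 5 onset = 12/5b = 1846.154ms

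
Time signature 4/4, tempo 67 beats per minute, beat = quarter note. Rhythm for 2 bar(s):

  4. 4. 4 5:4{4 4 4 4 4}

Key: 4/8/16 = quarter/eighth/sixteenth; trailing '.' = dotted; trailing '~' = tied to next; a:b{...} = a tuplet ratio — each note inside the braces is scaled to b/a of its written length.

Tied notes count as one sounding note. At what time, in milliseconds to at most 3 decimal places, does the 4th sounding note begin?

note 4 onset = 4b = 3582.09ms

1. 0.0ms @ 0 + 1343.284ms (3/2)
2. 1343.284ms @ 3/2 + 1343.284ms (3/2)
3. 2686.567ms @ 3 + 895.522ms (1)
4. 3582.09ms @ 4 + 716.418ms (4/5)
5. 4298.507ms @ 24/5 + 716.418ms (4/5)
6. 5014.925ms @ 28/5 + 716.418ms (4/5)
7. 5731.343ms @ 32/5 + 716.418ms (4/5)
8. 6447.761ms @ 36/5 + 716.418ms (4/5)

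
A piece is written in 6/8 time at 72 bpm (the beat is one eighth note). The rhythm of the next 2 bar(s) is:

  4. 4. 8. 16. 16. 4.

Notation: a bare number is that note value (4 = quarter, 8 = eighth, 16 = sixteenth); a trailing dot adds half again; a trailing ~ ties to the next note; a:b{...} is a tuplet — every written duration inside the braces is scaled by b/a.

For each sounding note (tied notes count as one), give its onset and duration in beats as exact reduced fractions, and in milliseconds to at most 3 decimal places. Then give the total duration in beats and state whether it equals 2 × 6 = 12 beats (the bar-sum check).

1) 0.0ms=0b +2500.0ms=3b
2) 2500.0ms=3b +2500.0ms=3b
3) 5000.0ms=6b +1250.0ms=3/2b
4) 6250.0ms=15/2b +625.0ms=3/4b
5) 6875.0ms=33/4b +625.0ms=3/4b
6) 7500.0ms=9b +2500.0ms=3b
Σ=12b of 12 (72bpm 6/8) — PASS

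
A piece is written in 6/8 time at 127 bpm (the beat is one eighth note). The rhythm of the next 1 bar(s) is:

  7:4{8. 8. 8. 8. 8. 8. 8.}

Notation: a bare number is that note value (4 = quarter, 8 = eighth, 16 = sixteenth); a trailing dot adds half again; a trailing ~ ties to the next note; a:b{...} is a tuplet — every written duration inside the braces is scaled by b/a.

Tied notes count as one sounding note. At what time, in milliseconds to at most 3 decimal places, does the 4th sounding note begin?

1. 0.0ms @ 0 + 404.949ms (6/7)
2. 404.949ms @ 6/7 + 404.949ms (6/7)
3. 809.899ms @ 12/7 + 404.949ms (6/7)
4. 1214.848ms @ 18/7 + 404.949ms (6/7)
5. 1619.798ms @ 24/7 + 404.949ms (6/7)
6. 2024.747ms @ 30/7 + 404.949ms (6/7)
7. 2429.696ms @ 36/7 + 404.949ms (6/7)

note 4 onset = 18/7b = 1214.848ms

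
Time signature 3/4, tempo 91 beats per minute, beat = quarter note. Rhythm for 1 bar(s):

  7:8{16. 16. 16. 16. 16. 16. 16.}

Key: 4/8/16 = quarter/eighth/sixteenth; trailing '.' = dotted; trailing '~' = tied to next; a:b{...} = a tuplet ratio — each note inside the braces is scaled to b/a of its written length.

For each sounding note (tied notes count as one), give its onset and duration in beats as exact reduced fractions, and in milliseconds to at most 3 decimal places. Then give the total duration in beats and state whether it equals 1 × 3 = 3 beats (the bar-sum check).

1) 0.0ms=0b +282.575ms=3/7b
2) 282.575ms=3/7b +282.575ms=3/7b
3) 565.149ms=6/7b +282.575ms=3/7b
4) 847.724ms=9/7b +282.575ms=3/7b
5) 1130.298ms=12/7b +282.575ms=3/7b
6) 1412.873ms=15/7b +282.575ms=3/7b
7) 1695.447ms=18/7b +282.575ms=3/7b
Σ=3b of 3 (91bpm 3/4) — PASS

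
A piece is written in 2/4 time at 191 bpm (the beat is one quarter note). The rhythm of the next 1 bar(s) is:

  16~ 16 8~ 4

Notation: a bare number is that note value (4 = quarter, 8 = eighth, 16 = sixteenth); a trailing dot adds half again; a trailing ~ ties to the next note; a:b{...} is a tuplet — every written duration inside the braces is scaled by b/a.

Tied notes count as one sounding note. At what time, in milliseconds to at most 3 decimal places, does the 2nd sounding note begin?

note 2 onset = 1/2b = 157.068ms

1. 0.0ms @ 0 + 157.068ms (1/2)
2. 157.068ms @ 1/2 + 471.204ms (3/2)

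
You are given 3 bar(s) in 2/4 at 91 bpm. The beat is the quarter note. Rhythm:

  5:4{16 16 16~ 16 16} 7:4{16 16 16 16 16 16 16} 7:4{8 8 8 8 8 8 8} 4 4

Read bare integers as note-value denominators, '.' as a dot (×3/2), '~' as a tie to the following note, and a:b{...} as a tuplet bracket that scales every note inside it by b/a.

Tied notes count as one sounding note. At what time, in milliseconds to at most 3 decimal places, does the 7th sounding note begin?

1. 0.0ms @ 0 + 131.868ms (1/5)
2. 131.868ms @ 1/5 + 131.868ms (1/5)
3. 263.736ms @ 2/5 + 263.736ms (2/5)
4. 527.473ms @ 4/5 + 131.868ms (1/5)
5. 659.341ms @ 1 + 94.192ms (1/7)
6. 753.532ms @ 8/7 + 94.192ms (1/7)
7. 847.724ms @ 9/7 + 94.192ms (1/7)
8. 941.915ms @ 10/7 + 94.192ms (1/7)
9. 1036.107ms @ 11/7 + 94.192ms (1/7)
10. 1130.298ms @ 12/7 + 94.192ms (1/7)
11. 1224.49ms @ 13/7 + 94.192ms (1/7)
12. 1318.681ms @ 2 + 188.383ms (2/7)
13. 1507.064ms @ 16/7 + 188.383ms (2/7)
14. 1695.447ms @ 18/7 + 188.383ms (2/7)
15. 1883.83ms @ 20/7 + 188.383ms (2/7)
16. 2072.214ms @ 22/7 + 188.383ms (2/7)
17. 2260.597ms @ 24/7 + 188.383ms (2/7)
18. 2448.98ms @ 26/7 + 188.383ms (2/7)
19. 2637.363ms @ 4 + 659.341ms (1)
20. 3296.703ms @ 5 + 659.341ms (1)

note 7 onset = 9/7b = 847.724ms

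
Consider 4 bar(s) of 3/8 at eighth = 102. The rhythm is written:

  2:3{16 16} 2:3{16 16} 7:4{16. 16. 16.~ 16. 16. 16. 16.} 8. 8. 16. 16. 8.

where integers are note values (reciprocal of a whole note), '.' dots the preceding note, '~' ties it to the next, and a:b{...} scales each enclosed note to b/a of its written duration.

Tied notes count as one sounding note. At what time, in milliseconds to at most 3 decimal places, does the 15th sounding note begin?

1. 0.0ms @ 0 + 441.176ms (3/4)
2. 441.176ms @ 3/4 + 441.176ms (3/4)
3. 882.353ms @ 3/2 + 441.176ms (3/4)
4. 1323.529ms @ 9/4 + 441.176ms (3/4)
5. 1764.706ms @ 3 + 252.101ms (3/7)
6. 2016.807ms @ 24/7 + 252.101ms (3/7)
7. 2268.908ms @ 27/7 + 504.202ms (6/7)
8. 2773.109ms @ 33/7 + 252.101ms (3/7)
9. 3025.21ms @ 36/7 + 252.101ms (3/7)
10. 3277.311ms @ 39/7 + 252.101ms (3/7)
11. 3529.412ms @ 6 + 882.353ms (3/2)
12. 4411.765ms @ 15/2 + 882.353ms (3/2)
13. 5294.118ms @ 9 + 441.176ms (3/4)
14. 5735.294ms @ 39/4 + 441.176ms (3/4)
15. 6176.471ms @ 21/2 + 882.353ms (3/2)

note 15 onset = 21/2b = 6176.471ms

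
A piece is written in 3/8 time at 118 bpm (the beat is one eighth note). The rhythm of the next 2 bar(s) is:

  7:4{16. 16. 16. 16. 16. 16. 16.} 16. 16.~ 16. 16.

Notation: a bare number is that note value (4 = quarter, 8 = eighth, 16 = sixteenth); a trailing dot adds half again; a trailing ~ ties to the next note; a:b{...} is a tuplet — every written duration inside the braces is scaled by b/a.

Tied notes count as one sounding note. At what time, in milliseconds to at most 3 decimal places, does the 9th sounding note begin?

note 9 onset = 15/4b = 1906.78ms

1. 0.0ms @ 0 + 217.918ms (3/7)
2. 217.918ms @ 3/7 + 217.918ms (3/7)
3. 435.835ms @ 6/7 + 217.918ms (3/7)
4. 653.753ms @ 9/7 + 217.918ms (3/7)
5. 871.671ms @ 12/7 + 217.918ms (3/7)
6. 1089.588ms @ 15/7 + 217.918ms (3/7)
7. 1307.506ms @ 18/7 + 217.918ms (3/7)
8. 1525.424ms @ 3 + 381.356ms (3/4)
9. 1906.78ms @ 15/4 + 762.712ms (3/2)
10. 2669.492ms @ 21/4 + 381.356ms (3/4)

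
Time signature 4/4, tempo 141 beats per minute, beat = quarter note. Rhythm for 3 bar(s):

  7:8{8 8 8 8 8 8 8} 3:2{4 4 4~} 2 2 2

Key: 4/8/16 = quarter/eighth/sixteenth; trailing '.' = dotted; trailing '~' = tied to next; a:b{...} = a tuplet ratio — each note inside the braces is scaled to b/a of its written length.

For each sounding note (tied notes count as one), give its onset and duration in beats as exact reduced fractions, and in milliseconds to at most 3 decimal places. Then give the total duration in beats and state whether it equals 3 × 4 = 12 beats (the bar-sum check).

1) 0.0ms=0b +243.161ms=4/7b
2) 243.161ms=4/7b +243.161ms=4/7b
3) 486.322ms=8/7b +243.161ms=4/7b
4) 729.483ms=12/7b +243.161ms=4/7b
5) 972.644ms=16/7b +243.161ms=4/7b
6) 1215.805ms=20/7b +243.161ms=4/7b
7) 1458.967ms=24/7b +243.161ms=4/7b
8) 1702.128ms=4b +283.688ms=2/3b
9) 1985.816ms=14/3b +283.688ms=2/3b
10) 2269.504ms=16/3b +1134.752ms=8/3b
11) 3404.255ms=8b +851.064ms=2b
12) 4255.319ms=10b +851.064ms=2b
Σ=12b of 12 (141bpm 4/4) — PASS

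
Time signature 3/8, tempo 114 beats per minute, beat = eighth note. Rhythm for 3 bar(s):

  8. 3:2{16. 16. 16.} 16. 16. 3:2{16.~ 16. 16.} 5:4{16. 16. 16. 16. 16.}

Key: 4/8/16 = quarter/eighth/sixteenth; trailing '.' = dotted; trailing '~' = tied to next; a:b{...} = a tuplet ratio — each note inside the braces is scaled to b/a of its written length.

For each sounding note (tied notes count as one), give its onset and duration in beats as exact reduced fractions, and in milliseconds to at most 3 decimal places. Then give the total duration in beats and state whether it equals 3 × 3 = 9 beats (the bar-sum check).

1) 0.0ms=0b +789.474ms=3/2b
2) 789.474ms=3/2b +263.158ms=1/2b
3) 1052.632ms=2b +263.158ms=1/2b
4) 1315.789ms=5/2b +263.158ms=1/2b
5) 1578.947ms=3b +394.737ms=3/4b
6) 1973.684ms=15/4b +394.737ms=3/4b
7) 2368.421ms=9/2b +526.316ms=1b
8) 2894.737ms=11/2b +263.158ms=1/2b
9) 3157.895ms=6b +315.789ms=3/5b
10) 3473.684ms=33/5b +315.789ms=3/5b
11) 3789.474ms=36/5b +315.789ms=3/5b
12) 4105.263ms=39/5b +315.789ms=3/5b
13) 4421.053ms=42/5b +315.789ms=3/5b
Σ=9b of 9 (114bpm 3/8) — PASS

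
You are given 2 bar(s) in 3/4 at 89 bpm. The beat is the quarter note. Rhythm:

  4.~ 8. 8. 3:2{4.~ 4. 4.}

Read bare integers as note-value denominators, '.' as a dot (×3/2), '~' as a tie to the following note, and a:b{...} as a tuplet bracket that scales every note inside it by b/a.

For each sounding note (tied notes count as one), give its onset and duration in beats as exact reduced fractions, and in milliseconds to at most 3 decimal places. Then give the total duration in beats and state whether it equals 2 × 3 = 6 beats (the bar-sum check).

1) 0.0ms=0b +1516.854ms=9/4b
2) 1516.854ms=9/4b +505.618ms=3/4b
3) 2022.472ms=3b +1348.315ms=2b
4) 3370.787ms=5b +674.157ms=1b
Σ=6b of 6 (89bpm 3/4) — PASS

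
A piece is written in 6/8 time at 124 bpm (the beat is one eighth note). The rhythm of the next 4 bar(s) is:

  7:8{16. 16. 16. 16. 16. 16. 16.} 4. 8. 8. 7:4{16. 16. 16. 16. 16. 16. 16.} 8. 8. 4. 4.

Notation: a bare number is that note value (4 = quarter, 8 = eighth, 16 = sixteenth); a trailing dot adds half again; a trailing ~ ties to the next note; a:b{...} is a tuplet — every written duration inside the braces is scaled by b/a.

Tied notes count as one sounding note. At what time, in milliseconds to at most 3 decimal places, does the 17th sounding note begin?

note 17 onset = 102/7b = 7050.691ms

1. 0.0ms @ 0 + 414.747ms (6/7)
2. 414.747ms @ 6/7 + 414.747ms (6/7)
3. 829.493ms @ 12/7 + 414.747ms (6/7)
4. 1244.24ms @ 18/7 + 414.747ms (6/7)
5. 1658.986ms @ 24/7 + 414.747ms (6/7)
6. 2073.733ms @ 30/7 + 414.747ms (6/7)
7. 2488.479ms @ 36/7 + 414.747ms (6/7)
8. 2903.226ms @ 6 + 1451.613ms (3)
9. 4354.839ms @ 9 + 725.806ms (3/2)
10. 5080.645ms @ 21/2 + 725.806ms (3/2)
11. 5806.452ms @ 12 + 207.373ms (3/7)
12. 6013.825ms @ 87/7 + 207.373ms (3/7)
13. 6221.198ms @ 90/7 + 207.373ms (3/7)
14. 6428.571ms @ 93/7 + 207.373ms (3/7)
15. 6635.945ms @ 96/7 + 207.373ms (3/7)
16. 6843.318ms @ 99/7 + 207.373ms (3/7)
17. 7050.691ms @ 102/7 + 207.373ms (3/7)
18. 7258.065ms @ 15 + 725.806ms (3/2)
19. 7983.871ms @ 33/2 + 725.806ms (3/2)
20. 8709.677ms @ 18 + 1451.613ms (3)
21. 10161.29ms @ 21 + 1451.613ms (3)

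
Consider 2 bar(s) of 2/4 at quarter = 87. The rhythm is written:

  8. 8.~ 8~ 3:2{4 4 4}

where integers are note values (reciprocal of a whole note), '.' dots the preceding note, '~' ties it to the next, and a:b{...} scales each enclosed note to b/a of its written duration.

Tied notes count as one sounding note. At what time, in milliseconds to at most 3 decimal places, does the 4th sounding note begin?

note 4 onset = 10/3b = 2298.851ms

1. 0.0ms @ 0 + 517.241ms (3/4)
2. 517.241ms @ 3/4 + 1321.839ms (23/12)
3. 1839.08ms @ 8/3 + 459.77ms (2/3)
4. 2298.851ms @ 10/3 + 459.77ms (2/3)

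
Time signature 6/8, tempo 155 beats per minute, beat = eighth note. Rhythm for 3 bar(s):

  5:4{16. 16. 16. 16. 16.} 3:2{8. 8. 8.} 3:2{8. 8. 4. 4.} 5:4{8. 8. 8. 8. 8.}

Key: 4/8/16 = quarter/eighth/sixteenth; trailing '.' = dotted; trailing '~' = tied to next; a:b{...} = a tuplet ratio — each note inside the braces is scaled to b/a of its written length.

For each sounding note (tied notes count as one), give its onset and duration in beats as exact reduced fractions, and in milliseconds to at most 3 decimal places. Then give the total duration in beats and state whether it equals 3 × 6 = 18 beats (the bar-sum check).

1) 0.0ms=0b +232.258ms=3/5b
2) 232.258ms=3/5b +232.258ms=3/5b
3) 464.516ms=6/5b +232.258ms=3/5b
4) 696.774ms=9/5b +232.258ms=3/5b
5) 929.032ms=12/5b +232.258ms=3/5b
6) 1161.29ms=3b +387.097ms=1b
7) 1548.387ms=4b +387.097ms=1b
8) 1935.484ms=5b +387.097ms=1b
9) 2322.581ms=6b +387.097ms=1b
10) 2709.677ms=7b +387.097ms=1b
11) 3096.774ms=8b +774.194ms=2b
12) 3870.968ms=10b +774.194ms=2b
13) 4645.161ms=12b +464.516ms=6/5b
14) 5109.677ms=66/5b +464.516ms=6/5b
15) 5574.194ms=72/5b +464.516ms=6/5b
16) 6038.71ms=78/5b +464.516ms=6/5b
17) 6503.226ms=84/5b +464.516ms=6/5b
Σ=18b of 18 (155bpm 6/8) — PASS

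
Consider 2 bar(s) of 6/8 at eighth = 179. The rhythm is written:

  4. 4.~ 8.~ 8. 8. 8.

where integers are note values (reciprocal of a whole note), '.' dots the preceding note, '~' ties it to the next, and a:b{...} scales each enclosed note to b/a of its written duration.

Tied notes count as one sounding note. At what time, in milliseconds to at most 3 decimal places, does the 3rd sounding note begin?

1. 0.0ms @ 0 + 1005.587ms (3)
2. 1005.587ms @ 3 + 2011.173ms (6)
3. 3016.76ms @ 9 + 502.793ms (3/2)
4. 3519.553ms @ 21/2 + 502.793ms (3/2)

note 3 onset = 9b = 3016.76ms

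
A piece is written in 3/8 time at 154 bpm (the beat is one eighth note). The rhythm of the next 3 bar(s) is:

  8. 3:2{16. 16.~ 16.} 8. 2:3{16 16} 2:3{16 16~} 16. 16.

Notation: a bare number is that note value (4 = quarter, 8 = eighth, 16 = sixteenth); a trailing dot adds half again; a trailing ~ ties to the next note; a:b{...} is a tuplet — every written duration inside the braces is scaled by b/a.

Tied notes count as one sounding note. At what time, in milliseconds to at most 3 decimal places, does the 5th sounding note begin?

note 5 onset = 9/2b = 1753.247ms

1. 0.0ms @ 0 + 584.416ms (3/2)
2. 584.416ms @ 3/2 + 194.805ms (1/2)
3. 779.221ms @ 2 + 389.61ms (1)
4. 1168.831ms @ 3 + 584.416ms (3/2)
5. 1753.247ms @ 9/2 + 292.208ms (3/4)
6. 2045.455ms @ 21/4 + 292.208ms (3/4)
7. 2337.662ms @ 6 + 292.208ms (3/4)
8. 2629.87ms @ 27/4 + 584.416ms (3/2)
9. 3214.286ms @ 33/4 + 292.208ms (3/4)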